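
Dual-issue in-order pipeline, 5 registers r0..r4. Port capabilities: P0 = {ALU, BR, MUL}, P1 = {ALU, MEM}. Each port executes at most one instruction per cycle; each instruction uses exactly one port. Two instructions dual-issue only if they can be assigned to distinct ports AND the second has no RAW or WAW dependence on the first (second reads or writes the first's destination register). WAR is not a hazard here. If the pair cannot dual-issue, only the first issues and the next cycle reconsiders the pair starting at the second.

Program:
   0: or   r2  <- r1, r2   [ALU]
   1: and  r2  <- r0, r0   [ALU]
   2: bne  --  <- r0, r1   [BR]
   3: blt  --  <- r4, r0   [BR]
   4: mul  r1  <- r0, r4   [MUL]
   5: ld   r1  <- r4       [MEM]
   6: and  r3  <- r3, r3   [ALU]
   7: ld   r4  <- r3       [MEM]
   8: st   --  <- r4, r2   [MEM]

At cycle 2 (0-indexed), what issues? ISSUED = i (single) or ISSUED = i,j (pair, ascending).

ISSUED = 3

  cy0 -> i0 (or.ALU) WAW r2
  cy1 -> i1/i2 (and.ALU;bne.BR) dual
  cy2 -> i3 (blt.BR) no-port BR/MUL
  cy3 -> i4 (mul.MUL) WAW r1
  cy4 -> i5/i6 (ld.MEM;and.ALU) dual
  cy5 -> i7 (ld.MEM) no-port MEM/MEM
  cy6 -> i8 (st.MEM) tail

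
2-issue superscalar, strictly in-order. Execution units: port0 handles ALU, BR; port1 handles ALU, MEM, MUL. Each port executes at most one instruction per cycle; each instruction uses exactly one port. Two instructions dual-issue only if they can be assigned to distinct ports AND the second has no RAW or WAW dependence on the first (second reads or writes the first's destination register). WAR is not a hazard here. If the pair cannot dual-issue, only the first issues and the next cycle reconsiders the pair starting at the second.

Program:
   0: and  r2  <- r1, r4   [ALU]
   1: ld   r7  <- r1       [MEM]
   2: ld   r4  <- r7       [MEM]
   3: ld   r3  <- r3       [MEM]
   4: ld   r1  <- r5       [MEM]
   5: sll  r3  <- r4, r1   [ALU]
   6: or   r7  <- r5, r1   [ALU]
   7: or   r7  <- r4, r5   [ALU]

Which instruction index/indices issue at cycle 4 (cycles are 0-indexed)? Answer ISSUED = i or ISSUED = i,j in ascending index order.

t=0 i0+i1:and;ld ; 2-wide
t=1 i2:ld ; no-port MEM/MEM
t=2 i3:ld ; no-port MEM/MEM
t=3 i4:ld ; RAW r1
t=4 i5+i6:sll;or ; 2-wide
t=5 i7:or ; tail

ISSUED = 5,6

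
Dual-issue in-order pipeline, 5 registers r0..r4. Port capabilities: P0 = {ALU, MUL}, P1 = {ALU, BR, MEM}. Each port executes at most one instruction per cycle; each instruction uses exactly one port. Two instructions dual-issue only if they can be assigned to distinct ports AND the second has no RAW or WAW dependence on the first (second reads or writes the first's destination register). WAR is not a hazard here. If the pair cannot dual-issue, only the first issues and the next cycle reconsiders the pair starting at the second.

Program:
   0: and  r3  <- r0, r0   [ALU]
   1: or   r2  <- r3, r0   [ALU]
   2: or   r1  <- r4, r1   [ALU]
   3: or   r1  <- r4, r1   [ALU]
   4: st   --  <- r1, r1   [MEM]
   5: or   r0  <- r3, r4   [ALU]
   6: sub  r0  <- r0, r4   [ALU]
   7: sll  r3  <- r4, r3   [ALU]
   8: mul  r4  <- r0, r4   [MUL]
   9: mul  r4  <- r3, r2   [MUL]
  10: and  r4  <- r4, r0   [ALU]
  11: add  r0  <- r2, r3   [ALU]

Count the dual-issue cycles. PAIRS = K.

PAIRS = 4

  cy0 -> i0 (and.ALU) RAW r3
  cy1 -> i1+i2 (or.ALU or.ALU) 2-wide
  cy2 -> i3 (or.ALU) RAW r1
  cy3 -> i4+i5 (st.MEM or.ALU) 2-wide
  cy4 -> i6+i7 (sub.ALU sll.ALU) 2-wide
  cy5 -> i8 (mul.MUL) no-port MUL/MUL
  cy6 -> i9 (mul.MUL) RAW+WAW r4
  cy7 -> i10+i11 (and.ALU add.ALU) 2-wide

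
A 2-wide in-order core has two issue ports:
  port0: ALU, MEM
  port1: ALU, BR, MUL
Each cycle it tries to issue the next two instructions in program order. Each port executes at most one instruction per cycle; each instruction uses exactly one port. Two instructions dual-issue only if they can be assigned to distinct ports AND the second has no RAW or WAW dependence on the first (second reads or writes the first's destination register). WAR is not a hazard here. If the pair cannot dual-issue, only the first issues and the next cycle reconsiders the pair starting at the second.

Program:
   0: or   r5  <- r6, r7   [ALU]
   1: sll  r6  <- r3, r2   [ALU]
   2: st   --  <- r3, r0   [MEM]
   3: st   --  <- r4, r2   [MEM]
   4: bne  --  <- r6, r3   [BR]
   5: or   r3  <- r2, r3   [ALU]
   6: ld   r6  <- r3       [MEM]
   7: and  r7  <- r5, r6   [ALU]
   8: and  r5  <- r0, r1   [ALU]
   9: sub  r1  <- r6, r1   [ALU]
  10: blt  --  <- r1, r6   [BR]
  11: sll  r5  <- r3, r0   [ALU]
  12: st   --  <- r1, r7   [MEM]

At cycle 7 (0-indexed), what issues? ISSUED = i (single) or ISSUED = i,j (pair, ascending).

#0 head=0: or;sll i0/i1 2-wide
#1 head=2: st i2 no-port MEM/MEM
#2 head=3: st;bne i3/i4 2-wide
#3 head=5: or i5 RAW r3
#4 head=6: ld i6 RAW r6
#5 head=7: and;and i7/i8 2-wide
#6 head=9: sub i9 RAW r1
#7 head=10: blt;sll i10/i11 2-wide
#8 head=12: st i12 tail

ISSUED = 10,11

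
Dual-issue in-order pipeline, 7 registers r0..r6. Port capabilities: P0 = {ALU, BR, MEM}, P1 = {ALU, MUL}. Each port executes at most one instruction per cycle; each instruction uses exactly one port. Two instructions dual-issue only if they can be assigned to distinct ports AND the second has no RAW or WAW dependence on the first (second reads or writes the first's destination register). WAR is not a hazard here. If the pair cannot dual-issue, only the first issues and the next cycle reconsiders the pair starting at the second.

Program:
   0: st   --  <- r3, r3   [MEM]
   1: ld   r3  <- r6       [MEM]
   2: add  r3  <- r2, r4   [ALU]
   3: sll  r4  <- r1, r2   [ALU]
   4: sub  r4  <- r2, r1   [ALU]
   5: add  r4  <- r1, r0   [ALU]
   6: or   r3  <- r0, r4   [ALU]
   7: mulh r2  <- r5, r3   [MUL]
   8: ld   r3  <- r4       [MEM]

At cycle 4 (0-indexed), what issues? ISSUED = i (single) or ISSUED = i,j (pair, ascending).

ISSUED = 5

#0 head=0: st i0 no-port MEM/MEM
#1 head=1: ld i1 WAW r3
#2 head=2: add+sll i2/i3 2-wide
#3 head=4: sub i4 WAW r4
#4 head=5: add i5 RAW r4
#5 head=6: or i6 RAW r3
#6 head=7: mulh+ld i7/i8 2-wide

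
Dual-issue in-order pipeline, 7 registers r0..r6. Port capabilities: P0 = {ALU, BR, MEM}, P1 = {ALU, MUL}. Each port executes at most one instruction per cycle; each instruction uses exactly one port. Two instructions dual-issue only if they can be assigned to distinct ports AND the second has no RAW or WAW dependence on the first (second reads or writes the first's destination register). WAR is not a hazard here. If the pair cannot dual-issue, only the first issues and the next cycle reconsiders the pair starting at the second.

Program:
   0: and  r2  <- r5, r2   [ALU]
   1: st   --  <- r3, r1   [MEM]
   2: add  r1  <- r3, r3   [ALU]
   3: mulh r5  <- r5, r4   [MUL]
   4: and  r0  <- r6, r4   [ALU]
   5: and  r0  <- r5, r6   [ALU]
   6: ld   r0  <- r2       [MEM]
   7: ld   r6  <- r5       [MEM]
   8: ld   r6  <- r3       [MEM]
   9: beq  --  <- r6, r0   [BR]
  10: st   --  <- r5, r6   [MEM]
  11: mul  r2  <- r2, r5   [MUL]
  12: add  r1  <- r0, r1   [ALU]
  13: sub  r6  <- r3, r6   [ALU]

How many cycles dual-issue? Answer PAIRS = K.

PAIRS = 4

  cy0 -> i0&i1 (and+st) 2-wide
  cy1 -> i2&i3 (add+mulh) 2-wide
  cy2 -> i4 (and) WAW r0
  cy3 -> i5 (and) WAW r0
  cy4 -> i6 (ld) no-port MEM/MEM
  cy5 -> i7 (ld) no-port MEM/MEM
  cy6 -> i8 (ld) no-port MEM/BR
  cy7 -> i9 (beq) no-port BR/MEM
  cy8 -> i10&i11 (st+mul) 2-wide
  cy9 -> i12&i13 (add+sub) 2-wide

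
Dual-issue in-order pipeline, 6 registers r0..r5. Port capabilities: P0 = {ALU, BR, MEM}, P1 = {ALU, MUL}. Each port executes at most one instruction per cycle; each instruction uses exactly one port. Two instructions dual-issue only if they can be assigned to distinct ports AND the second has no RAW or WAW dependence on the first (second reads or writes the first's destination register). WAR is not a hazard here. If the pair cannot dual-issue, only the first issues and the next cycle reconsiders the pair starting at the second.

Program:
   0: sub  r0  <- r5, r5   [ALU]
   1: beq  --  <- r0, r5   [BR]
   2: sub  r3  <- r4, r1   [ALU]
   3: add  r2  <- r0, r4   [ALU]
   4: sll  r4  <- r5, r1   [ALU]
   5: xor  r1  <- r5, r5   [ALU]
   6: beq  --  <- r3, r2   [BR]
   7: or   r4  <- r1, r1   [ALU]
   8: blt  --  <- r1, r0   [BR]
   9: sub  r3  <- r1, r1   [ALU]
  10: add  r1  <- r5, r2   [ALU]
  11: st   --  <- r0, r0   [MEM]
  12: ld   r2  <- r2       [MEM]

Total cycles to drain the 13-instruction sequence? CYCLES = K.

[0] i0  sub  -- RAW r0
[1] i1,i2  beq sub  -- 2-wide
[2] i3,i4  add sll  -- 2-wide
[3] i5,i6  xor beq  -- 2-wide
[4] i7,i8  or blt  -- 2-wide
[5] i9,i10  sub add  -- 2-wide
[6] i11  st  -- no-port MEM/MEM
[7] i12  ld  -- tail

CYCLES = 8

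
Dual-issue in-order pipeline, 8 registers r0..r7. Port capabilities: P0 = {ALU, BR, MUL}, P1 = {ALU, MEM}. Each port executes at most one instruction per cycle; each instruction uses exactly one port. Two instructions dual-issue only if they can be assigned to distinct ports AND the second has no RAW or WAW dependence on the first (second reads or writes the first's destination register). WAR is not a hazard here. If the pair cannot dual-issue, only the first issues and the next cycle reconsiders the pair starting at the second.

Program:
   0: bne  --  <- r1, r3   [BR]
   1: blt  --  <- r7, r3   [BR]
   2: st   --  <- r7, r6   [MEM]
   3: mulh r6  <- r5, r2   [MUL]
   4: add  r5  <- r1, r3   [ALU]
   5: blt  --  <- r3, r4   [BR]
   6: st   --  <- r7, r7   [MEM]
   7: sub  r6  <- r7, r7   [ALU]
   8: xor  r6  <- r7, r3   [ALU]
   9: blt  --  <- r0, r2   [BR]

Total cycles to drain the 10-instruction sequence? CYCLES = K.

0. bne @i0  | no-port BR/BR
1. blt+st @i1/i2  | pair
2. mulh+add @i3/i4  | pair
3. blt+st @i5/i6  | pair
4. sub @i7  | WAW r6
5. xor+blt @i8/i9  | pair

CYCLES = 6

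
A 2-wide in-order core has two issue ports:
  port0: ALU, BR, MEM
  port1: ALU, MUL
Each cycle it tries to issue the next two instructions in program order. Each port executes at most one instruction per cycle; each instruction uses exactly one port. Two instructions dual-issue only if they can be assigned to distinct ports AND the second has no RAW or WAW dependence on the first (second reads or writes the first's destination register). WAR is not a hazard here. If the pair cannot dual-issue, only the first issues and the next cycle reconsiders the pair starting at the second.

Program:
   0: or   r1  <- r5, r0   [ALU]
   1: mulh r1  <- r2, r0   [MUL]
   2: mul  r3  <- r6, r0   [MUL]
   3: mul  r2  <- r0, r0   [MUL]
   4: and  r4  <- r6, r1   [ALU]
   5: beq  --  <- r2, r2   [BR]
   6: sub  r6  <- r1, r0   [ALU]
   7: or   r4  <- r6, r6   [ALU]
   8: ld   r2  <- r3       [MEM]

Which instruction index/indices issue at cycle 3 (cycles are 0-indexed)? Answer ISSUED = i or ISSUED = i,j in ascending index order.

t=0 i0:or ; WAW r1
t=1 i1:mulh ; no-port MUL/MUL
t=2 i2:mul ; no-port MUL/MUL
t=3 i3+i4:mul+and ; dual
t=4 i5+i6:beq+sub ; dual
t=5 i7+i8:or+ld ; dual

ISSUED = 3,4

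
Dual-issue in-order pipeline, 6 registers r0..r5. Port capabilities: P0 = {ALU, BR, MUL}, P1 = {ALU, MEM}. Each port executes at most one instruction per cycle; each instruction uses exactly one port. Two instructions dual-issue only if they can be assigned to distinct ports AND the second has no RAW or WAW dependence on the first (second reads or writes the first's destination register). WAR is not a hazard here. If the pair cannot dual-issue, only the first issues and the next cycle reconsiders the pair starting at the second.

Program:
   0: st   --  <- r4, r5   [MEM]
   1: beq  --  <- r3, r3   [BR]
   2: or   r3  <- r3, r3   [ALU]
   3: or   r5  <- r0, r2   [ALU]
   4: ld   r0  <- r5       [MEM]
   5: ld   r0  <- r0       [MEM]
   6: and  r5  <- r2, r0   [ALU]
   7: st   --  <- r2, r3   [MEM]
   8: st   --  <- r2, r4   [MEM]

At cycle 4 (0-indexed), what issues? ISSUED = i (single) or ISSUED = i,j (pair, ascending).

ISSUED = 6,7

  cy0 -> i0+i1 (st/beq) 2-wide
  cy1 -> i2+i3 (or/or) 2-wide
  cy2 -> i4 (ld) no-port MEM/MEM
  cy3 -> i5 (ld) RAW r0
  cy4 -> i6+i7 (and/st) 2-wide
  cy5 -> i8 (st) tail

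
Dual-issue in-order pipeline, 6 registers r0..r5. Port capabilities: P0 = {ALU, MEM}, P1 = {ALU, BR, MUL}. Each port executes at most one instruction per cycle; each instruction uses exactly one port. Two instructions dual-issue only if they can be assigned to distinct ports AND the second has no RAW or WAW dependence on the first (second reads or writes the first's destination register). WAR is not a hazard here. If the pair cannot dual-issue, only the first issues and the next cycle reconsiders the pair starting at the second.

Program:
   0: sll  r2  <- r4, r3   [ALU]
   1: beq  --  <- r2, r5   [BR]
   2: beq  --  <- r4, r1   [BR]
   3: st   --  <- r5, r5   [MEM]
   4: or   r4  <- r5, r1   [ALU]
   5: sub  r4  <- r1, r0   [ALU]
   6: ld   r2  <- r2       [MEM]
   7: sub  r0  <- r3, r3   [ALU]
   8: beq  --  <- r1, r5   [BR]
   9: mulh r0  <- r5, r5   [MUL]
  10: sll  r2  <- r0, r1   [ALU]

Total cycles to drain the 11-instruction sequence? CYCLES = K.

CYCLES = 8

t=0 i0:sll ; RAW r2
t=1 i1:beq ; no-port BR/BR
t=2 i2/i3:beq/st ; dual
t=3 i4:or ; WAW r4
t=4 i5/i6:sub/ld ; dual
t=5 i7/i8:sub/beq ; dual
t=6 i9:mulh ; RAW r0
t=7 i10:sll ; tail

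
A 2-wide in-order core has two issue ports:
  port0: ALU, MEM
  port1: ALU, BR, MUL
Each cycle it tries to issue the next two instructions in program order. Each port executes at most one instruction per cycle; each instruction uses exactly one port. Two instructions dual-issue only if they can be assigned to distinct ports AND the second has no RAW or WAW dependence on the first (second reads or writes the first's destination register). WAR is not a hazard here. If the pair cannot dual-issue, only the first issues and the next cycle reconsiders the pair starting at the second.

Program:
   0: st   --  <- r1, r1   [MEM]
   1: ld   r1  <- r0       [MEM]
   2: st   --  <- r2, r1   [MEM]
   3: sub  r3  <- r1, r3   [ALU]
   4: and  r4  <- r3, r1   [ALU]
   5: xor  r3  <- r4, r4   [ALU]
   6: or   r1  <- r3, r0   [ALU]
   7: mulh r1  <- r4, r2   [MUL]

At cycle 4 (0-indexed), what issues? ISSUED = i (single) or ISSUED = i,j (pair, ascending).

0. st.MEM @i0  | no-port MEM/MEM
1. ld.MEM @i1  | no-port MEM/MEM
2. st.MEM;sub.ALU @i2&i3  | 2-wide
3. and.ALU @i4  | RAW r4
4. xor.ALU @i5  | RAW r3
5. or.ALU @i6  | WAW r1
6. mulh.MUL @i7  | tail

ISSUED = 5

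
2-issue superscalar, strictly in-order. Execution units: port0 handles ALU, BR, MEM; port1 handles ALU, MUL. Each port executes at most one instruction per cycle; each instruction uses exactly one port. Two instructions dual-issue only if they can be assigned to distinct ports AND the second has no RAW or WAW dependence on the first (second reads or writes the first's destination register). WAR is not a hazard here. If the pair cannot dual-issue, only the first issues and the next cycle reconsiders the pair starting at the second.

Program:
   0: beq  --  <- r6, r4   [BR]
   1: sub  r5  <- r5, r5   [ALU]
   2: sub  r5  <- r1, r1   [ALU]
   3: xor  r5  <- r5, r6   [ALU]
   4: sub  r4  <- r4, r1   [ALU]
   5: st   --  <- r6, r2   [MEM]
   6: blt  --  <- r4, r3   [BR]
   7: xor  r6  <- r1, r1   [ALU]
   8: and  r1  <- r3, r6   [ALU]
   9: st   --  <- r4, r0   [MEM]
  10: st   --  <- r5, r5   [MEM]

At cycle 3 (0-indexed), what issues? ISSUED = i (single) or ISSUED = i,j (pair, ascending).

ISSUED = 5

[0] i0/i1  beq.BR;sub.ALU  -- 2-wide
[1] i2  sub.ALU  -- RAW+WAW r5
[2] i3/i4  xor.ALU;sub.ALU  -- 2-wide
[3] i5  st.MEM  -- no-port MEM/BR
[4] i6/i7  blt.BR;xor.ALU  -- 2-wide
[5] i8/i9  and.ALU;st.MEM  -- 2-wide
[6] i10  st.MEM  -- tail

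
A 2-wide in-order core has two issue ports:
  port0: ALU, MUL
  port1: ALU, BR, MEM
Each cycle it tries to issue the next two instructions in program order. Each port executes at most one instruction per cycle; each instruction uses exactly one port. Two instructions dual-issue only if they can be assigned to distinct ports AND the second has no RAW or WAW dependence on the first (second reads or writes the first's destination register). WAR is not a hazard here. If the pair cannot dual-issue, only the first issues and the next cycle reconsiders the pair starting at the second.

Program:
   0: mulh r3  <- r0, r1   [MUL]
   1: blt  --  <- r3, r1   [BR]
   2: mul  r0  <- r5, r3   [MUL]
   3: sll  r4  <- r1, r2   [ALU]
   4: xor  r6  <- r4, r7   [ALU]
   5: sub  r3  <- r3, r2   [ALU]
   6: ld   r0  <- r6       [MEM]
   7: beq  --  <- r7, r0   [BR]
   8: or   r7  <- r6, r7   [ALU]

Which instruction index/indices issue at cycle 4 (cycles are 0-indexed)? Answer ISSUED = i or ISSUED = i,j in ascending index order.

ISSUED = 6

0. mulh @i0  | RAW r3
1. blt;mul @i1/i2  | 2-wide
2. sll @i3  | RAW r4
3. xor;sub @i4/i5  | 2-wide
4. ld @i6  | no-port MEM/BR
5. beq;or @i7/i8  | 2-wide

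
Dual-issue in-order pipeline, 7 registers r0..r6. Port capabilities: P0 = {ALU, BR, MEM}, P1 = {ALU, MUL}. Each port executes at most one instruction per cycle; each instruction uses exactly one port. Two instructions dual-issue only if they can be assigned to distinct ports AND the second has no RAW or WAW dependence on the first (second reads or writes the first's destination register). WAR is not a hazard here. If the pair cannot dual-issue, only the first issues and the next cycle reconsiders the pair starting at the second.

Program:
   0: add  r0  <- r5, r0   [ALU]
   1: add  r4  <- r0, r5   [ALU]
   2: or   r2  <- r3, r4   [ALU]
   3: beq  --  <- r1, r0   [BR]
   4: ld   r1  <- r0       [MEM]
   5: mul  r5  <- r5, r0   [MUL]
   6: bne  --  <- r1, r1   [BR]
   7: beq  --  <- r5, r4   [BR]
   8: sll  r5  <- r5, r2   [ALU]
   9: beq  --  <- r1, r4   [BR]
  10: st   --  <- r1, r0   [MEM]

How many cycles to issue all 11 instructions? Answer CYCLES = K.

t=0 i0:add ; RAW r0
t=1 i1:add ; RAW r4
t=2 i2/i3:or/beq ; 2-wide
t=3 i4/i5:ld/mul ; 2-wide
t=4 i6:bne ; no-port BR/BR
t=5 i7/i8:beq/sll ; 2-wide
t=6 i9:beq ; no-port BR/MEM
t=7 i10:st ; tail

CYCLES = 8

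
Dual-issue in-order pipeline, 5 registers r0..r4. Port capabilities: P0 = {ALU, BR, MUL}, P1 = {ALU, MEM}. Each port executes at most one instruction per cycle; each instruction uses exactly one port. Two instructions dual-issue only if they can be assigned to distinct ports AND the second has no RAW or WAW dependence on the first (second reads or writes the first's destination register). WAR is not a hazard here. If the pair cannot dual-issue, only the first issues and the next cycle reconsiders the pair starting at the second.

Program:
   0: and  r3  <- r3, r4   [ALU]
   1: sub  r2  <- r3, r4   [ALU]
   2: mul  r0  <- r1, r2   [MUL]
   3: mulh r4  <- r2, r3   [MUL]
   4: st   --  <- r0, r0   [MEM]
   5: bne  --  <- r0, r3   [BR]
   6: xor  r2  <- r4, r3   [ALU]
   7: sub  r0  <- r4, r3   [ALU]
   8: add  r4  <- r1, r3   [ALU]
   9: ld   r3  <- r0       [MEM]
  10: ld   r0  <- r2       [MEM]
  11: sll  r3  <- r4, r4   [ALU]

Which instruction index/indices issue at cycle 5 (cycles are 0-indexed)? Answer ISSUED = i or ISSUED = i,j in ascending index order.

ISSUED = 7,8

0. and.ALU @i0  | RAW r3
1. sub.ALU @i1  | RAW r2
2. mul.MUL @i2  | no-port MUL/MUL
3. mulh.MUL/st.MEM @i3,i4  | 2-wide
4. bne.BR/xor.ALU @i5,i6  | 2-wide
5. sub.ALU/add.ALU @i7,i8  | 2-wide
6. ld.MEM @i9  | no-port MEM/MEM
7. ld.MEM/sll.ALU @i10,i11  | 2-wide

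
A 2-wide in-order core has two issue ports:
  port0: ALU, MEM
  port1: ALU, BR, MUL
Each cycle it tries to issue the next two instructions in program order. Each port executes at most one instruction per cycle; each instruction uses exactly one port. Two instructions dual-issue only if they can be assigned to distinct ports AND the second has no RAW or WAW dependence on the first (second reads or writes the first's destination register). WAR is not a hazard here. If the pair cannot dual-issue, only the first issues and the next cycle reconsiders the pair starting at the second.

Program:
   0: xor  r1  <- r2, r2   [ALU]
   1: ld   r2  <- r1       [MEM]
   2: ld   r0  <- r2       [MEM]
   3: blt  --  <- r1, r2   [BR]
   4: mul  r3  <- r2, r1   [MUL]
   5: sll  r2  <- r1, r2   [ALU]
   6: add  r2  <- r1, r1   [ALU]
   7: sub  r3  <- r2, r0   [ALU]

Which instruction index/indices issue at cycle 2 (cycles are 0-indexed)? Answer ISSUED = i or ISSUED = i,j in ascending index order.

ISSUED = 2,3

  cy0 -> i0 (xor) RAW r1
  cy1 -> i1 (ld) no-port MEM/MEM
  cy2 -> i2/i3 (ld blt) dual
  cy3 -> i4/i5 (mul sll) dual
  cy4 -> i6 (add) RAW r2
  cy5 -> i7 (sub) tail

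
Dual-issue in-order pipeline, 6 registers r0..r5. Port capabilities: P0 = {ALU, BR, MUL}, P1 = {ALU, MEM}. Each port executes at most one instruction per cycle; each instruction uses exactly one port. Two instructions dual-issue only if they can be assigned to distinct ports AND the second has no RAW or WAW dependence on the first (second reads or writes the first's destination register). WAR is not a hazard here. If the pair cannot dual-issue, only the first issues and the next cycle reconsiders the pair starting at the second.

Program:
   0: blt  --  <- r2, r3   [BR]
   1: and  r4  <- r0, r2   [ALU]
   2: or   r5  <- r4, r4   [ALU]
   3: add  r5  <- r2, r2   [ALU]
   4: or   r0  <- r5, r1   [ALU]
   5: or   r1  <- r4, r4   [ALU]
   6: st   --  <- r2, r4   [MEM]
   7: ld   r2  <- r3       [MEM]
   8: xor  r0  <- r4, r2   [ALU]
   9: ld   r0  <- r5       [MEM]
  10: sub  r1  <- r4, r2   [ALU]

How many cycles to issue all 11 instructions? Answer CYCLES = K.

#0 head=0: blt.BR and.ALU i0&i1 dual
#1 head=2: or.ALU i2 WAW r5
#2 head=3: add.ALU i3 RAW r5
#3 head=4: or.ALU or.ALU i4&i5 dual
#4 head=6: st.MEM i6 no-port MEM/MEM
#5 head=7: ld.MEM i7 RAW r2
#6 head=8: xor.ALU i8 WAW r0
#7 head=9: ld.MEM sub.ALU i9&i10 dual

CYCLES = 8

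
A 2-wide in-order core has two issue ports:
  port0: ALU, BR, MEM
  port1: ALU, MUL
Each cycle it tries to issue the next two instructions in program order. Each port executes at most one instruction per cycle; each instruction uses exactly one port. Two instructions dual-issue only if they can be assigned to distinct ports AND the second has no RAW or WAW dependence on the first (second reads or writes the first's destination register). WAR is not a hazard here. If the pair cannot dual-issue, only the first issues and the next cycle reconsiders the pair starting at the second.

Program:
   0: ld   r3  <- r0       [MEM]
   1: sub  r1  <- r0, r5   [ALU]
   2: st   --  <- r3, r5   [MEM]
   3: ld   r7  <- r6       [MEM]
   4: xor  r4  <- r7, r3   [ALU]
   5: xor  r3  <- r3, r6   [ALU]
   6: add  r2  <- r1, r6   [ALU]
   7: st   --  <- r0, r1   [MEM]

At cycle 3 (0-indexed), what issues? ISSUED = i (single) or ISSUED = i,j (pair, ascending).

#0 head=0: ld.MEM/sub.ALU i0/i1 dual
#1 head=2: st.MEM i2 no-port MEM/MEM
#2 head=3: ld.MEM i3 RAW r7
#3 head=4: xor.ALU/xor.ALU i4/i5 dual
#4 head=6: add.ALU/st.MEM i6/i7 dual

ISSUED = 4,5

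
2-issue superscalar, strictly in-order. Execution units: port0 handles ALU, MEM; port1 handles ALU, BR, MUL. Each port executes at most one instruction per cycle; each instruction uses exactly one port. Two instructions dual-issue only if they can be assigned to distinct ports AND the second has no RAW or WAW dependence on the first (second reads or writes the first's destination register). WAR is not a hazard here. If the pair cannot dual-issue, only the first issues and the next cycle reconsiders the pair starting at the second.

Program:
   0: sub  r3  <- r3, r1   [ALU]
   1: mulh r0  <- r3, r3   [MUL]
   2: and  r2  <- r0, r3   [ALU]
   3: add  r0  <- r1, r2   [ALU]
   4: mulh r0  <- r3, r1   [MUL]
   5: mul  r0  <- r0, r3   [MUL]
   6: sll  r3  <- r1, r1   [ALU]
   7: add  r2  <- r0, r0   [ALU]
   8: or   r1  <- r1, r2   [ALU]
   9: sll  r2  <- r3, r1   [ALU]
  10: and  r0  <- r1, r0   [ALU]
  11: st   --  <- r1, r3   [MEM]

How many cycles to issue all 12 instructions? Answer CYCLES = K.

t=0 i0:sub ; RAW r3
t=1 i1:mulh ; RAW r0
t=2 i2:and ; RAW r2
t=3 i3:add ; WAW r0
t=4 i4:mulh ; no-port MUL/MUL
t=5 i5&i6:mul+sll ; pair
t=6 i7:add ; RAW r2
t=7 i8:or ; RAW r1
t=8 i9&i10:sll+and ; pair
t=9 i11:st ; tail

CYCLES = 10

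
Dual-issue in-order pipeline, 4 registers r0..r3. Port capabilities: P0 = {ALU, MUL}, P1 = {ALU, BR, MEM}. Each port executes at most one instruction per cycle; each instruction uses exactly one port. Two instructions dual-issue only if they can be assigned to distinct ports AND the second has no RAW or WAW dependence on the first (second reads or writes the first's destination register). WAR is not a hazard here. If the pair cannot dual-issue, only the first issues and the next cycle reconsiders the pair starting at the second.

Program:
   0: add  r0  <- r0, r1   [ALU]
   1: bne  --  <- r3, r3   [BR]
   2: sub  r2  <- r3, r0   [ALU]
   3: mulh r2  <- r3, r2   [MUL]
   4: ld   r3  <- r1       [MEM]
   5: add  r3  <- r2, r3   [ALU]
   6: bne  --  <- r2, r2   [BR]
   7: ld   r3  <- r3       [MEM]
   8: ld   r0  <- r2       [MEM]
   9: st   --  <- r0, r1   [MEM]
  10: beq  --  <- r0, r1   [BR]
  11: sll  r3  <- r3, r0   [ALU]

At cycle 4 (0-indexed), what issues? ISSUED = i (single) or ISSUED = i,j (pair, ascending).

ISSUED = 7

#0 head=0: add bne i0/i1 pair
#1 head=2: sub i2 RAW+WAW r2
#2 head=3: mulh ld i3/i4 pair
#3 head=5: add bne i5/i6 pair
#4 head=7: ld i7 no-port MEM/MEM
#5 head=8: ld i8 no-port MEM/MEM
#6 head=9: st i9 no-port MEM/BR
#7 head=10: beq sll i10/i11 pair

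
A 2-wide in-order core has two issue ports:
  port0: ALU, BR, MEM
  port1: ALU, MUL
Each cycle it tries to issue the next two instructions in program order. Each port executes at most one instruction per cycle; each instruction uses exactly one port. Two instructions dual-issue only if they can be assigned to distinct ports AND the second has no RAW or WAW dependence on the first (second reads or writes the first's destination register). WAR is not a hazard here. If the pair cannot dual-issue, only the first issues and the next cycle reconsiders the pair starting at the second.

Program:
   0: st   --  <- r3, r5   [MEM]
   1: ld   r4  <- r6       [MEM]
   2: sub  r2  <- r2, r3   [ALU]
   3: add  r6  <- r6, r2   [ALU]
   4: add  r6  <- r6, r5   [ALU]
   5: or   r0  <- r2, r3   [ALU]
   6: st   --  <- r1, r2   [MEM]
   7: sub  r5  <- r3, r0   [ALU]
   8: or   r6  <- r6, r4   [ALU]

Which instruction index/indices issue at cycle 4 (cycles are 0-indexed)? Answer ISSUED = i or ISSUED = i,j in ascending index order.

ISSUED = 6,7

  cy0 -> i0 (st.MEM) no-port MEM/MEM
  cy1 -> i1+i2 (ld.MEM sub.ALU) 2-wide
  cy2 -> i3 (add.ALU) RAW+WAW r6
  cy3 -> i4+i5 (add.ALU or.ALU) 2-wide
  cy4 -> i6+i7 (st.MEM sub.ALU) 2-wide
  cy5 -> i8 (or.ALU) tail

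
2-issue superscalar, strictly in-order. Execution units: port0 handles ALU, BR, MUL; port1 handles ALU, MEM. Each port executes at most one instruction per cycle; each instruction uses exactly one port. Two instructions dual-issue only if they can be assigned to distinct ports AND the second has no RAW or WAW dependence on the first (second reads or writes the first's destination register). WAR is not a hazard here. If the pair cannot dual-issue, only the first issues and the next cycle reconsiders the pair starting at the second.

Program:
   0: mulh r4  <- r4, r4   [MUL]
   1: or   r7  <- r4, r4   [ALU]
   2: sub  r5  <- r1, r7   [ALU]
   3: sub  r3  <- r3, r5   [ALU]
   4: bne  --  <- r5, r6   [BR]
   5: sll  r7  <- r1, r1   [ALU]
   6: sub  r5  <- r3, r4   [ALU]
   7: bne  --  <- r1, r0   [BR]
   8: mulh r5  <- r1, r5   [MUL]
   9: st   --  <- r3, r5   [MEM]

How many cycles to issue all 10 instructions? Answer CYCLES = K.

CYCLES = 8

t=0 i0:mulh ; RAW r4
t=1 i1:or ; RAW r7
t=2 i2:sub ; RAW r5
t=3 i3+i4:sub+bne ; pair
t=4 i5+i6:sll+sub ; pair
t=5 i7:bne ; no-port BR/MUL
t=6 i8:mulh ; RAW r5
t=7 i9:st ; tail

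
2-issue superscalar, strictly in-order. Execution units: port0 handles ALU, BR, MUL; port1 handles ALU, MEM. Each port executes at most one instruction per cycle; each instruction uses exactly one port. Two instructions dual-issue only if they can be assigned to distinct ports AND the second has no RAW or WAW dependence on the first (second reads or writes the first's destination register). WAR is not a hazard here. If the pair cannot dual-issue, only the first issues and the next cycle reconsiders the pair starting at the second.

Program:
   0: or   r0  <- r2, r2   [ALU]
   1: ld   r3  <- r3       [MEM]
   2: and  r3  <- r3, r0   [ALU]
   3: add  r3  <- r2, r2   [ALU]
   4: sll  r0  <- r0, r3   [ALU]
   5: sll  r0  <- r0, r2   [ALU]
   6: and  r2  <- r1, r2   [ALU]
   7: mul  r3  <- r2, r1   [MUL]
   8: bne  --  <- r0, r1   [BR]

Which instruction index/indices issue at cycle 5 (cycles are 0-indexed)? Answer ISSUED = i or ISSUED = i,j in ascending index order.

ISSUED = 7

#0 head=0: or+ld i0&i1 dual
#1 head=2: and i2 WAW r3
#2 head=3: add i3 RAW r3
#3 head=4: sll i4 RAW+WAW r0
#4 head=5: sll+and i5&i6 dual
#5 head=7: mul i7 no-port MUL/BR
#6 head=8: bne i8 tail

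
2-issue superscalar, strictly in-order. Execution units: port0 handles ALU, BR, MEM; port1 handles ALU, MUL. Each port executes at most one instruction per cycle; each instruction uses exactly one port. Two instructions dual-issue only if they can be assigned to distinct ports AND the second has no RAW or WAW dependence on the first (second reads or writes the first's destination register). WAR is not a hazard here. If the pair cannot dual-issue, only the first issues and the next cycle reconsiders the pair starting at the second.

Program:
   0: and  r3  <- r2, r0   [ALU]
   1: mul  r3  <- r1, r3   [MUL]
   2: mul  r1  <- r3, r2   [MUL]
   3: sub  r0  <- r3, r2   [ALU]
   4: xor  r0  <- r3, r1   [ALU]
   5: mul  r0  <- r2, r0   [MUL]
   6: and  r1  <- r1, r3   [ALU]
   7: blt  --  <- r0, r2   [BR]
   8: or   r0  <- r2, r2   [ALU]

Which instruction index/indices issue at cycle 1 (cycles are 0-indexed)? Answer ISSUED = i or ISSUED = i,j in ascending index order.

ISSUED = 1

c0: i0 and.ALU  RAW+WAW r3
c1: i1 mul.MUL  no-port MUL/MUL
c2: i2+i3 mul.MUL+sub.ALU  2-wide
c3: i4 xor.ALU  RAW+WAW r0
c4: i5+i6 mul.MUL+and.ALU  2-wide
c5: i7+i8 blt.BR+or.ALU  2-wide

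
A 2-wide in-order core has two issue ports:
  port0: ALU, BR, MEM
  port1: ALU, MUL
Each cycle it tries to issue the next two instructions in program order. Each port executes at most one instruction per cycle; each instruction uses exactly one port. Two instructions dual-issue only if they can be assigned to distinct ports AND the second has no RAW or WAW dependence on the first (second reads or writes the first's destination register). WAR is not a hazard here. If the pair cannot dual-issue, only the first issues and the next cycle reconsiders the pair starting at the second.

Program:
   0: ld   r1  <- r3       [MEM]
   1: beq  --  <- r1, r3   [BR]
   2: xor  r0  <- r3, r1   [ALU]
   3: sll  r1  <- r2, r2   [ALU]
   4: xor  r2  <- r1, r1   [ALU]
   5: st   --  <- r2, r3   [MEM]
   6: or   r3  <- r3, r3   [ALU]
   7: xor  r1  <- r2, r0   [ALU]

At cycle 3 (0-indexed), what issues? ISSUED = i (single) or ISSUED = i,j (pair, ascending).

ISSUED = 4

0. ld.MEM @i0  | no-port MEM/BR
1. beq.BR+xor.ALU @i1/i2  | pair
2. sll.ALU @i3  | RAW r1
3. xor.ALU @i4  | RAW r2
4. st.MEM+or.ALU @i5/i6  | pair
5. xor.ALU @i7  | tail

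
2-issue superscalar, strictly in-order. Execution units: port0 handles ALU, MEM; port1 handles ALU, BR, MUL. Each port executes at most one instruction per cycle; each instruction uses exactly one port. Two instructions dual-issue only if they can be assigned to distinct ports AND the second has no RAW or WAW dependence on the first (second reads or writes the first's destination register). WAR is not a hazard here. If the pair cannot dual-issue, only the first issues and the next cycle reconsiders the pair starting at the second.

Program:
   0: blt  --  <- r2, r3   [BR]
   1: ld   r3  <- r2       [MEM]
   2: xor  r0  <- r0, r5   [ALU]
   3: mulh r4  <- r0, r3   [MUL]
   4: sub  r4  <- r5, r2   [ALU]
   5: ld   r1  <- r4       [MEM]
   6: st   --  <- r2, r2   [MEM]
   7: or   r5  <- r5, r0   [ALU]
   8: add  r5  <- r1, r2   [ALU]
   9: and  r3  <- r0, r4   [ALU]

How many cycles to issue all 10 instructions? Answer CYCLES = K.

[0] i0+i1  blt;ld  -- 2-wide
[1] i2  xor  -- RAW r0
[2] i3  mulh  -- WAW r4
[3] i4  sub  -- RAW r4
[4] i5  ld  -- no-port MEM/MEM
[5] i6+i7  st;or  -- 2-wide
[6] i8+i9  add;and  -- 2-wide

CYCLES = 7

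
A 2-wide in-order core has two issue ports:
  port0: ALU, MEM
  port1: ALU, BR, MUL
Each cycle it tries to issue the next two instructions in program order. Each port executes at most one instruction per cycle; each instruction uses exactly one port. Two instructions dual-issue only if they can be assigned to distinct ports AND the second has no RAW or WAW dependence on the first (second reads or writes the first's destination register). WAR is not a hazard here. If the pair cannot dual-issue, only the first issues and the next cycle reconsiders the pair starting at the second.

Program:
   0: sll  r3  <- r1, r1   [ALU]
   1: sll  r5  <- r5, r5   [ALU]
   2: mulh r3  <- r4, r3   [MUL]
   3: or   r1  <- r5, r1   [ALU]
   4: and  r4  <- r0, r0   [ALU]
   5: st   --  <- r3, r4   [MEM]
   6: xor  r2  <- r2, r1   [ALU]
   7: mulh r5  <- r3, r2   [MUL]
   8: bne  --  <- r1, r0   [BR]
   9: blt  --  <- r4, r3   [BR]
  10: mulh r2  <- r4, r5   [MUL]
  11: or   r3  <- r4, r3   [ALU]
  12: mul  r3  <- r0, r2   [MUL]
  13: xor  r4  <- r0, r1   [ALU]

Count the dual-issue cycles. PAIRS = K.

PAIRS = 5

0. sll.ALU+sll.ALU @i0,i1  | dual
1. mulh.MUL+or.ALU @i2,i3  | dual
2. and.ALU @i4  | RAW r4
3. st.MEM+xor.ALU @i5,i6  | dual
4. mulh.MUL @i7  | no-port MUL/BR
5. bne.BR @i8  | no-port BR/BR
6. blt.BR @i9  | no-port BR/MUL
7. mulh.MUL+or.ALU @i10,i11  | dual
8. mul.MUL+xor.ALU @i12,i13  | dual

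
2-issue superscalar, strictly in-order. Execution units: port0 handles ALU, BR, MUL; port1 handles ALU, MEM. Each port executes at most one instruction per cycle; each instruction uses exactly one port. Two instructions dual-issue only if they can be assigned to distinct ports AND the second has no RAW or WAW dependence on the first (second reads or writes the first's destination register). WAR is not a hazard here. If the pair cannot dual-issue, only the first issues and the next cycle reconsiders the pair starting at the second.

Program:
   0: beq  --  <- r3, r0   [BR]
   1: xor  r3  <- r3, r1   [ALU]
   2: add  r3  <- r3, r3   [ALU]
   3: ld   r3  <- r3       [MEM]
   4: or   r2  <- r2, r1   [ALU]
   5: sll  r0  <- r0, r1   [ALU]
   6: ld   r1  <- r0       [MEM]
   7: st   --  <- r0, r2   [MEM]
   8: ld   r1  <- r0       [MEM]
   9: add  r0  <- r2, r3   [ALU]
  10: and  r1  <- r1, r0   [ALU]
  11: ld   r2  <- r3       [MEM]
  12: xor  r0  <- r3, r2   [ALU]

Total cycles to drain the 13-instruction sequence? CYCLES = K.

t=0 i0,i1:beq.BR;xor.ALU ; dual
t=1 i2:add.ALU ; RAW+WAW r3
t=2 i3,i4:ld.MEM;or.ALU ; dual
t=3 i5:sll.ALU ; RAW r0
t=4 i6:ld.MEM ; no-port MEM/MEM
t=5 i7:st.MEM ; no-port MEM/MEM
t=6 i8,i9:ld.MEM;add.ALU ; dual
t=7 i10,i11:and.ALU;ld.MEM ; dual
t=8 i12:xor.ALU ; tail

CYCLES = 9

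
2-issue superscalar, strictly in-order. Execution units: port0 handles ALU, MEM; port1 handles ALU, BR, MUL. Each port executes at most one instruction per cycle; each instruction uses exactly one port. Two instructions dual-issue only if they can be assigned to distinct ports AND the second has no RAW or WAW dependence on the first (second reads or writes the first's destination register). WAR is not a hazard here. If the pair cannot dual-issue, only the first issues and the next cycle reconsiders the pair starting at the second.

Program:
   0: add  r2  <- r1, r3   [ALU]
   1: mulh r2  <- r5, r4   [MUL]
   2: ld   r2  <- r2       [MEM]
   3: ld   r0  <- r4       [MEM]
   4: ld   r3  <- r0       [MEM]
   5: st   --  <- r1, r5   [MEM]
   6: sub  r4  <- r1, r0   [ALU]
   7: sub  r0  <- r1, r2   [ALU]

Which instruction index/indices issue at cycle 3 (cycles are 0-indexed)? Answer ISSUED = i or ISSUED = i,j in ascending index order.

ISSUED = 3

c0: i0 add  WAW r2
c1: i1 mulh  RAW+WAW r2
c2: i2 ld  no-port MEM/MEM
c3: i3 ld  no-port MEM/MEM
c4: i4 ld  no-port MEM/MEM
c5: i5/i6 st+sub  2-wide
c6: i7 sub  tail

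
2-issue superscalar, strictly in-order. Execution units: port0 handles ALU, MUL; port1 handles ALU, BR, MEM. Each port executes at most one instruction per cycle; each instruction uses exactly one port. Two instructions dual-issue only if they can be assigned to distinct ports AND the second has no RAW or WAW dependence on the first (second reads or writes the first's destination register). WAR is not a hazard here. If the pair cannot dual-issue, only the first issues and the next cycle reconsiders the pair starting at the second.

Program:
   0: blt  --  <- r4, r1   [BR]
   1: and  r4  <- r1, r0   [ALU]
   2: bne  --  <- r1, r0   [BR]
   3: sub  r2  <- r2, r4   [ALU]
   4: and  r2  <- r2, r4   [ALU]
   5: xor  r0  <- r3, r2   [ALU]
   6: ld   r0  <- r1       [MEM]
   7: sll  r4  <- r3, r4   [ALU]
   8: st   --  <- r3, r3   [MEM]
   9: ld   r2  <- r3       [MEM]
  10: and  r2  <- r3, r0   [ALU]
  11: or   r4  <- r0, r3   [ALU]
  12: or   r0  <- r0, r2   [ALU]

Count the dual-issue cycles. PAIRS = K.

PAIRS = 4

c0: i0&i1 blt.BR+and.ALU  2-wide
c1: i2&i3 bne.BR+sub.ALU  2-wide
c2: i4 and.ALU  RAW r2
c3: i5 xor.ALU  WAW r0
c4: i6&i7 ld.MEM+sll.ALU  2-wide
c5: i8 st.MEM  no-port MEM/MEM
c6: i9 ld.MEM  WAW r2
c7: i10&i11 and.ALU+or.ALU  2-wide
c8: i12 or.ALU  tail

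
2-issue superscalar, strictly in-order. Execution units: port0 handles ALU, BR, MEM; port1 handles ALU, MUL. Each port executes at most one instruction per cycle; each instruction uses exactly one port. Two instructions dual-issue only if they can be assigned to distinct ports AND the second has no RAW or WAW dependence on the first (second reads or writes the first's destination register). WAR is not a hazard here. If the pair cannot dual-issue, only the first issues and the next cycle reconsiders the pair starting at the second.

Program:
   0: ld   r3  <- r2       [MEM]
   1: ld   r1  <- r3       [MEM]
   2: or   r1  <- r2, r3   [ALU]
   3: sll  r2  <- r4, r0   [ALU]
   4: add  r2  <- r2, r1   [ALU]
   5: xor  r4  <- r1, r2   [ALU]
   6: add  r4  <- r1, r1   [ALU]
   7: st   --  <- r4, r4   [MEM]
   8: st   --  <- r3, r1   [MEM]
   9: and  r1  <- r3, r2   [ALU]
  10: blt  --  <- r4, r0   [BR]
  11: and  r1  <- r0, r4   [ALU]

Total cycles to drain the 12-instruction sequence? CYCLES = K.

[0] i0  ld.MEM  -- no-port MEM/MEM
[1] i1  ld.MEM  -- WAW r1
[2] i2&i3  or.ALU+sll.ALU  -- pair
[3] i4  add.ALU  -- RAW r2
[4] i5  xor.ALU  -- WAW r4
[5] i6  add.ALU  -- RAW r4
[6] i7  st.MEM  -- no-port MEM/MEM
[7] i8&i9  st.MEM+and.ALU  -- pair
[8] i10&i11  blt.BR+and.ALU  -- pair

CYCLES = 9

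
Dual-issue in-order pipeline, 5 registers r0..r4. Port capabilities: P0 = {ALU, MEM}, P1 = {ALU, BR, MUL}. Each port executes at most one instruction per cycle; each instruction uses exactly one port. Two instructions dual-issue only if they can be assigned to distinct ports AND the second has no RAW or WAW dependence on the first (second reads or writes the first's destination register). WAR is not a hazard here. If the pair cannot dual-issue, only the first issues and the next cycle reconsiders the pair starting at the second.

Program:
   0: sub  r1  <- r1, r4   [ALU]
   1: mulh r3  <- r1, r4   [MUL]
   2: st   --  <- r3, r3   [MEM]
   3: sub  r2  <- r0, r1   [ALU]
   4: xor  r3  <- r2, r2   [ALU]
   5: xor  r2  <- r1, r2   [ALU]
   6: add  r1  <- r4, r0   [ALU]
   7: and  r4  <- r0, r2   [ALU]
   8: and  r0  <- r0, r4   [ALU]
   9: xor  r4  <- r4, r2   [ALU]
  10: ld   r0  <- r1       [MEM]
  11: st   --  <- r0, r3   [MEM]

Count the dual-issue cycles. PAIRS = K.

PAIRS = 4

c0: i0 sub  RAW r1
c1: i1 mulh  RAW r3
c2: i2&i3 st+sub  2-wide
c3: i4&i5 xor+xor  2-wide
c4: i6&i7 add+and  2-wide
c5: i8&i9 and+xor  2-wide
c6: i10 ld  no-port MEM/MEM
c7: i11 st  tail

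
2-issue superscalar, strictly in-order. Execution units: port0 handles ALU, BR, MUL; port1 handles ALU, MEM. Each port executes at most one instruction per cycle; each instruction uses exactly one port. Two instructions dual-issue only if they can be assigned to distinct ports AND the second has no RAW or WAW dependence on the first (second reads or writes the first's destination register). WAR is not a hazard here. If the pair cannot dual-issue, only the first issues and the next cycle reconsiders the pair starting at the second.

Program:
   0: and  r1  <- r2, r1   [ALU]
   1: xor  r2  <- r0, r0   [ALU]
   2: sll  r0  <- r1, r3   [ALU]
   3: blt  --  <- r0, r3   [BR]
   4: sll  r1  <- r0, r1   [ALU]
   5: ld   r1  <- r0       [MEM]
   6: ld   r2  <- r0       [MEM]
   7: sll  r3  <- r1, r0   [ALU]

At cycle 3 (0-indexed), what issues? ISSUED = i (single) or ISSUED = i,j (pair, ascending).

  cy0 -> i0,i1 (and.ALU;xor.ALU) dual
  cy1 -> i2 (sll.ALU) RAW r0
  cy2 -> i3,i4 (blt.BR;sll.ALU) dual
  cy3 -> i5 (ld.MEM) no-port MEM/MEM
  cy4 -> i6,i7 (ld.MEM;sll.ALU) dual

ISSUED = 5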